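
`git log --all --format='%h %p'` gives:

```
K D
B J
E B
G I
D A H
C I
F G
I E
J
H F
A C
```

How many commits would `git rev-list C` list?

Walking parent pointers from C: reachable set = {B, C, E, I, J}.
That is 5 commits.

5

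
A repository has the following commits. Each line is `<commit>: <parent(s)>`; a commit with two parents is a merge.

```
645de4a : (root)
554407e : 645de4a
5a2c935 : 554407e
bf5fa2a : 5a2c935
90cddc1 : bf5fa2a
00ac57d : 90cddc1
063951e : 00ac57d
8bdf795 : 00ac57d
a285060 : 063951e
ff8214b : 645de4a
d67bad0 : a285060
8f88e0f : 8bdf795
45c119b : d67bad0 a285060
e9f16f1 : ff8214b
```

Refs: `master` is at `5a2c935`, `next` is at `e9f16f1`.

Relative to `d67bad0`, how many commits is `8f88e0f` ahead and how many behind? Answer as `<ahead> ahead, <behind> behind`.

2 ahead, 3 behind

Reachable from 8f88e0f: {00ac57d, 554407e, 5a2c935, 645de4a, 8bdf795, 8f88e0f, 90cddc1, bf5fa2a}.
Reachable from d67bad0: {00ac57d, 063951e, 554407e, 5a2c935, 645de4a, 90cddc1, a285060, bf5fa2a, d67bad0}.
Only in 8f88e0f's history (ahead): {8bdf795, 8f88e0f} — 2.
Only in d67bad0's history (behind): {063951e, a285060, d67bad0} — 3.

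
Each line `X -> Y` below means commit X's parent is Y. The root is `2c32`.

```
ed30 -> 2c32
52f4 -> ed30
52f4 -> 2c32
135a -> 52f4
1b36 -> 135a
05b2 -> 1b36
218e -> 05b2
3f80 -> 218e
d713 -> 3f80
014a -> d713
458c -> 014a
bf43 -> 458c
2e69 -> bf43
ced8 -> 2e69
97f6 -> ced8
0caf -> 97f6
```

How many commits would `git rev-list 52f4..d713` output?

6

Reachable from d713: {05b2, 135a, 1b36, 218e, 2c32, 3f80, 52f4, d713, ed30}.
Reachable from 52f4: {2c32, 52f4, ed30}.
In d713's history but not 52f4's: {05b2, 135a, 1b36, 218e, 3f80, d713} — 6 commits.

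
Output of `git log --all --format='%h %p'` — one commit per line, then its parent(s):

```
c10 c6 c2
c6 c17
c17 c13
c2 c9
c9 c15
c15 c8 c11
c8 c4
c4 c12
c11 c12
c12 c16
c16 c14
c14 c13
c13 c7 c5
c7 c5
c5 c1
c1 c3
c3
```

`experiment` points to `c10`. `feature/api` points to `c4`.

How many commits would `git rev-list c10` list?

Walking parent pointers from c10: reachable set = {c1, c10, c11, c12, c13, c14, c15, c16, c17, c2, c3, c4, c5, c6, c7, c8, c9}.
That is 17 commits.

17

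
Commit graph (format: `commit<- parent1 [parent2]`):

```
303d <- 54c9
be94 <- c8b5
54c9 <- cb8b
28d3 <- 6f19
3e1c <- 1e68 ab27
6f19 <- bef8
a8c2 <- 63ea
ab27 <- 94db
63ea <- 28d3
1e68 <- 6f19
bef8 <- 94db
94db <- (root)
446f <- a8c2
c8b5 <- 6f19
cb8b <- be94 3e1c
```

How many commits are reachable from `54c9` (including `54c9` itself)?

10

Walking parent pointers from 54c9: reachable set = {1e68, 3e1c, 54c9, 6f19, 94db, ab27, be94, bef8, c8b5, cb8b}.
That is 10 commits.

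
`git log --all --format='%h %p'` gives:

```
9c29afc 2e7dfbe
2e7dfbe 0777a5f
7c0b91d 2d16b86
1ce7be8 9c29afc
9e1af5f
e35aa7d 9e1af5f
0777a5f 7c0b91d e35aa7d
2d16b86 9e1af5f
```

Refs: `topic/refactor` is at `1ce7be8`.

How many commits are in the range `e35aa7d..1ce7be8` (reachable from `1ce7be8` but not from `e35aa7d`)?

6

Reachable from 1ce7be8: {0777a5f, 1ce7be8, 2d16b86, 2e7dfbe, 7c0b91d, 9c29afc, 9e1af5f, e35aa7d}.
Reachable from e35aa7d: {9e1af5f, e35aa7d}.
In 1ce7be8's history but not e35aa7d's: {0777a5f, 1ce7be8, 2d16b86, 2e7dfbe, 7c0b91d, 9c29afc} — 6 commits.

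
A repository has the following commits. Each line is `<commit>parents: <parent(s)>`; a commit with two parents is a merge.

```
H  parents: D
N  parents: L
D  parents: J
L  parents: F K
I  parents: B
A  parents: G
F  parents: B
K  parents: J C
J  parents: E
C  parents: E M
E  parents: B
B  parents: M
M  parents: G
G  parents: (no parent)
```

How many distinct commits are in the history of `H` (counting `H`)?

7

Walking parent pointers from H: reachable set = {B, D, E, G, H, J, M}.
That is 7 commits.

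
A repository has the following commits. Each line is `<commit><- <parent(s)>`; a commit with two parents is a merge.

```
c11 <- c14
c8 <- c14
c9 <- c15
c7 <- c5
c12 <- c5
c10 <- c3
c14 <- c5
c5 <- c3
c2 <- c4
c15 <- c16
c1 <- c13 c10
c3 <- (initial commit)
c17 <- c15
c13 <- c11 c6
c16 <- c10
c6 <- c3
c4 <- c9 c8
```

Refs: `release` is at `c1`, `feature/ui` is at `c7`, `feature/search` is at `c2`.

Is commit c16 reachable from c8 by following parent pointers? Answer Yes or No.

No

Ancestors of c8: {c14, c3, c5, c8}.
c16 is not in that set, so it is not an ancestor of c8.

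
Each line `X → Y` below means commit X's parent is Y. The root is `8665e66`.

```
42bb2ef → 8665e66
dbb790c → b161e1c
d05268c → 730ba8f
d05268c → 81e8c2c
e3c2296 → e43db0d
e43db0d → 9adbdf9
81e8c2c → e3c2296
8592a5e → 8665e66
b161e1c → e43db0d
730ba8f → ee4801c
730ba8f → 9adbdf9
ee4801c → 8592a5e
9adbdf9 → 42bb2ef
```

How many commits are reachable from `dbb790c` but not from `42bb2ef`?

Reachable from dbb790c: {42bb2ef, 8665e66, 9adbdf9, b161e1c, dbb790c, e43db0d}.
Reachable from 42bb2ef: {42bb2ef, 8665e66}.
In dbb790c's history but not 42bb2ef's: {9adbdf9, b161e1c, dbb790c, e43db0d} — 4 commits.

4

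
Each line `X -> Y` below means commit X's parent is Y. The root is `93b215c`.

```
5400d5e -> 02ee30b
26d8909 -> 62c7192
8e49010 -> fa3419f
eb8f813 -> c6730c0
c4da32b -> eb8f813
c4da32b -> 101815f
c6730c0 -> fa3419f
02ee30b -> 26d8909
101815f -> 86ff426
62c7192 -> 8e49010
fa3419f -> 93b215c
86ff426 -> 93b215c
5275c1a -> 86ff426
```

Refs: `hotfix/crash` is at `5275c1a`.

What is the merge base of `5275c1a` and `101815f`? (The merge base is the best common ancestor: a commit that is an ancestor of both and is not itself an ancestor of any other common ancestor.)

86ff426

Ancestors of 5275c1a: {5275c1a, 86ff426, 93b215c}.
Ancestors of 101815f: {101815f, 86ff426, 93b215c}.
Common ancestors: {86ff426, 93b215c}.
Among these, 86ff426 is not an ancestor of any other common ancestor — it is the merge base.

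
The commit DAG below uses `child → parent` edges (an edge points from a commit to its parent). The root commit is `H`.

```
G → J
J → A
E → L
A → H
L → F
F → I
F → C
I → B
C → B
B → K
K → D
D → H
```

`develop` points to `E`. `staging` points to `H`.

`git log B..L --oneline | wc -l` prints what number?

4

Reachable from L: {B, C, D, F, H, I, K, L}.
Reachable from B: {B, D, H, K}.
In L's history but not B's: {C, F, I, L} — 4 commits.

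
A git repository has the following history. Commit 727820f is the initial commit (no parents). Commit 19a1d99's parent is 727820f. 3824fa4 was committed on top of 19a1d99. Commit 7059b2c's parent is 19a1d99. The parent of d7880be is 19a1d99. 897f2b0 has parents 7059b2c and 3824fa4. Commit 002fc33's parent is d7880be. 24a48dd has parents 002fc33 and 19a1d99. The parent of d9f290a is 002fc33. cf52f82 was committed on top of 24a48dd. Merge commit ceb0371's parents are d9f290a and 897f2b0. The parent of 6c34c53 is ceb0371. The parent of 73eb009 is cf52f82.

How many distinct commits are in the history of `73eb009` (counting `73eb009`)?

Walking parent pointers from 73eb009: reachable set = {002fc33, 19a1d99, 24a48dd, 727820f, 73eb009, cf52f82, d7880be}.
That is 7 commits.

7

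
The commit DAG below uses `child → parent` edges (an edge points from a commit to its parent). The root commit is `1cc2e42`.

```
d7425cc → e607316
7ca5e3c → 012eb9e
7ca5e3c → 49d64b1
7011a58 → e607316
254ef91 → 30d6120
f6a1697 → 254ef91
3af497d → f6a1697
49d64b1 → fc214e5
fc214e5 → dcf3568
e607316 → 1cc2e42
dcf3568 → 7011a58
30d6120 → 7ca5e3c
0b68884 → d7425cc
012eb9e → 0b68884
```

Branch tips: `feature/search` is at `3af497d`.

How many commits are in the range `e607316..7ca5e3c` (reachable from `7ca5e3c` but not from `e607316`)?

Reachable from 7ca5e3c: {012eb9e, 0b68884, 1cc2e42, 49d64b1, 7011a58, 7ca5e3c, d7425cc, dcf3568, e607316, fc214e5}.
Reachable from e607316: {1cc2e42, e607316}.
In 7ca5e3c's history but not e607316's: {012eb9e, 0b68884, 49d64b1, 7011a58, 7ca5e3c, d7425cc, dcf3568, fc214e5} — 8 commits.

8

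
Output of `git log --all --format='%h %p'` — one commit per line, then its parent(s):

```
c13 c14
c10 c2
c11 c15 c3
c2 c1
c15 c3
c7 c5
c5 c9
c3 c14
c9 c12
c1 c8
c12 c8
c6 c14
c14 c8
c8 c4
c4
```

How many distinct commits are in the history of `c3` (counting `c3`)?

Walking parent pointers from c3: reachable set = {c14, c3, c4, c8}.
That is 4 commits.

4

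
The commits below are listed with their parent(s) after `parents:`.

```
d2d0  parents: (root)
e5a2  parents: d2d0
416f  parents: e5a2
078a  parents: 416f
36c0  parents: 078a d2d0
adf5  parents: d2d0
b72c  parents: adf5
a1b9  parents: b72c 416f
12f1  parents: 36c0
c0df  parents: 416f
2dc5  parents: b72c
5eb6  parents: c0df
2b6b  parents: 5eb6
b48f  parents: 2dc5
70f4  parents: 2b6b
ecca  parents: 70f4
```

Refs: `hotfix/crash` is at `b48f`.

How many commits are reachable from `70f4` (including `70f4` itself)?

Walking parent pointers from 70f4: reachable set = {2b6b, 416f, 5eb6, 70f4, c0df, d2d0, e5a2}.
That is 7 commits.

7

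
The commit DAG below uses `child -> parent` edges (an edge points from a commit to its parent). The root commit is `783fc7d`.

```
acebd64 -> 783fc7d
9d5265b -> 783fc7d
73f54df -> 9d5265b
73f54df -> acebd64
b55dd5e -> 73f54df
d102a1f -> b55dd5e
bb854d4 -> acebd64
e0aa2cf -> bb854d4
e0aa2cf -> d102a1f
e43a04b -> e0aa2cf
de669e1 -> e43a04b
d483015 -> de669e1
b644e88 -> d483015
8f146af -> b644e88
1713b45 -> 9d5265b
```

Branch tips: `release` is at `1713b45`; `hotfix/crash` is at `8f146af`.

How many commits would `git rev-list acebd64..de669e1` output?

Reachable from de669e1: {73f54df, 783fc7d, 9d5265b, acebd64, b55dd5e, bb854d4, d102a1f, de669e1, e0aa2cf, e43a04b}.
Reachable from acebd64: {783fc7d, acebd64}.
In de669e1's history but not acebd64's: {73f54df, 9d5265b, b55dd5e, bb854d4, d102a1f, de669e1, e0aa2cf, e43a04b} — 8 commits.

8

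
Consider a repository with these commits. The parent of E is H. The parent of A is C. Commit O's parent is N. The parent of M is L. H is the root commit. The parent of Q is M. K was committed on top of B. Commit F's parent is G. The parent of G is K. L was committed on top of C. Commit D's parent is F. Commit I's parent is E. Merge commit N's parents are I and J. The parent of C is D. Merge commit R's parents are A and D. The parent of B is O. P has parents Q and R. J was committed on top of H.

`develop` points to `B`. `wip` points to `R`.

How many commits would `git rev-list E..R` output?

12

Reachable from R: {A, B, C, D, E, F, G, H, I, J, K, N, O, R}.
Reachable from E: {E, H}.
In R's history but not E's: {A, B, C, D, F, G, I, J, K, N, O, R} — 12 commits.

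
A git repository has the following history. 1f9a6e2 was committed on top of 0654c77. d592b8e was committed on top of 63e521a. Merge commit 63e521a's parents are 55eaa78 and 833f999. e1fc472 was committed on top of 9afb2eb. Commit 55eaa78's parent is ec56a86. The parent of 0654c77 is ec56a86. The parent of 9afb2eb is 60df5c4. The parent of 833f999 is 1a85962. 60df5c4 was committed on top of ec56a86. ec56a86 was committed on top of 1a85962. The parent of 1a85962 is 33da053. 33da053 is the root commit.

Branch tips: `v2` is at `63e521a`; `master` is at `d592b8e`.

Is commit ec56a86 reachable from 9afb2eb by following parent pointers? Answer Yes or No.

Ancestors of 9afb2eb (commits reachable by following parents): {1a85962, 33da053, 60df5c4, 9afb2eb, ec56a86}.
ec56a86 is in that set, so it is an ancestor of 9afb2eb.

Yes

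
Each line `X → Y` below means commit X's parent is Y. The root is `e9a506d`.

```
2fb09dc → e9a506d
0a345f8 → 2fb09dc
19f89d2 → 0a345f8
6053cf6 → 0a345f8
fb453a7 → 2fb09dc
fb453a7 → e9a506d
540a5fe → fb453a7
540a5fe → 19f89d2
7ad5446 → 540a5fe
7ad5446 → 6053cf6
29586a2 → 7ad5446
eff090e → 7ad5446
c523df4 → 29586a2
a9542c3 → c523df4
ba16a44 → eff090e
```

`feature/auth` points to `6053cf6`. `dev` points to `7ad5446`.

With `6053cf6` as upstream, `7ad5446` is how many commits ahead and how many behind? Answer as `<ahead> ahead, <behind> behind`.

4 ahead, 0 behind

Reachable from 7ad5446: {0a345f8, 19f89d2, 2fb09dc, 540a5fe, 6053cf6, 7ad5446, e9a506d, fb453a7}.
Reachable from 6053cf6: {0a345f8, 2fb09dc, 6053cf6, e9a506d}.
Only in 7ad5446's history (ahead): {19f89d2, 540a5fe, 7ad5446, fb453a7} — 4.
Only in 6053cf6's history (behind): {} — 0.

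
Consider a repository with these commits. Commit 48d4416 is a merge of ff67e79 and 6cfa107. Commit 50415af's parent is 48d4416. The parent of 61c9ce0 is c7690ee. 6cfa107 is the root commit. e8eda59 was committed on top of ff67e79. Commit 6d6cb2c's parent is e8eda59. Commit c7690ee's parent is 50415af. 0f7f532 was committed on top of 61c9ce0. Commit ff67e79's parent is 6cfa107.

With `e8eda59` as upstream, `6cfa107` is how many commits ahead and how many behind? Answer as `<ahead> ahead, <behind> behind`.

0 ahead, 2 behind

Reachable from 6cfa107: {6cfa107}.
Reachable from e8eda59: {6cfa107, e8eda59, ff67e79}.
Only in 6cfa107's history (ahead): {} — 0.
Only in e8eda59's history (behind): {e8eda59, ff67e79} — 2.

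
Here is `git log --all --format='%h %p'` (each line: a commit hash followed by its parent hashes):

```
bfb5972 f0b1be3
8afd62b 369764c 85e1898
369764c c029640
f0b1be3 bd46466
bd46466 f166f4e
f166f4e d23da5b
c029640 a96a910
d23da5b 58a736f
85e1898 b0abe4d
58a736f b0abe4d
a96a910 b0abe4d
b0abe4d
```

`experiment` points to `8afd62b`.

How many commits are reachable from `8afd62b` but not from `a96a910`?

4

Reachable from 8afd62b: {369764c, 85e1898, 8afd62b, a96a910, b0abe4d, c029640}.
Reachable from a96a910: {a96a910, b0abe4d}.
In 8afd62b's history but not a96a910's: {369764c, 85e1898, 8afd62b, c029640} — 4 commits.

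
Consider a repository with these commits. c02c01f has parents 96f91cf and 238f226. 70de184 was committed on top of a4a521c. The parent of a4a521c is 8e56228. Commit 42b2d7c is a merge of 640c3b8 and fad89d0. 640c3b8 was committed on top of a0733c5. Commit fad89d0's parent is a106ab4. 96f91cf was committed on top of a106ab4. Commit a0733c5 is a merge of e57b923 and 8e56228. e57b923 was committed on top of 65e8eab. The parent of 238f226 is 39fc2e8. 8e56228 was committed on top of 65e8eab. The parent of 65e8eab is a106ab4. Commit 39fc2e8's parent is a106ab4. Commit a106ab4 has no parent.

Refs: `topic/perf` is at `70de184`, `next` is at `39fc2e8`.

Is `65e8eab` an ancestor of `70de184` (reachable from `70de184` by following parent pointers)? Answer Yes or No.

Ancestors of 70de184 (commits reachable by following parents): {65e8eab, 70de184, 8e56228, a106ab4, a4a521c}.
65e8eab is in that set, so it is an ancestor of 70de184.

Yes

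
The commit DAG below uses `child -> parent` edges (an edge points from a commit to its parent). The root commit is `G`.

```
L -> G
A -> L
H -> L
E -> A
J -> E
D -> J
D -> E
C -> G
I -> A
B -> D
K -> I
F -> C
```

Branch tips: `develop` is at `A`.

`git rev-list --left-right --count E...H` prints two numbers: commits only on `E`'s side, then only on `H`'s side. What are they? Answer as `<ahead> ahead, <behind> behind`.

Reachable from E: {A, E, G, L}.
Reachable from H: {G, H, L}.
Only in E's history (ahead): {A, E} — 2.
Only in H's history (behind): {H} — 1.

2 ahead, 1 behind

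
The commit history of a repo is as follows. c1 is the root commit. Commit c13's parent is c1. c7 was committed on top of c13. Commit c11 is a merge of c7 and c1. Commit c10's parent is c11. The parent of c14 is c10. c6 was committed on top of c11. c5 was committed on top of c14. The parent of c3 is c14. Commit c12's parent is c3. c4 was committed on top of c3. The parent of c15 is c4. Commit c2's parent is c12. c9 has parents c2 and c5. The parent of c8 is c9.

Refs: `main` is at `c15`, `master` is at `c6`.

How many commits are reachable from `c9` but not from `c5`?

4

Reachable from c9: {c1, c10, c11, c12, c13, c14, c2, c3, c5, c7, c9}.
Reachable from c5: {c1, c10, c11, c13, c14, c5, c7}.
In c9's history but not c5's: {c12, c2, c3, c9} — 4 commits.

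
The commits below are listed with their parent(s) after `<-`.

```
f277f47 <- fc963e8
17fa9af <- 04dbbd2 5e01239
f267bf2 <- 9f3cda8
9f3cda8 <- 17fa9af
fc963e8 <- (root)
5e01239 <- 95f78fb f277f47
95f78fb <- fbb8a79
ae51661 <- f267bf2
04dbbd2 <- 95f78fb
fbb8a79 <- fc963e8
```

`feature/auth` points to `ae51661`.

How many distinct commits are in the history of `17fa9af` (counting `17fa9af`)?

7

Walking parent pointers from 17fa9af: reachable set = {04dbbd2, 17fa9af, 5e01239, 95f78fb, f277f47, fbb8a79, fc963e8}.
That is 7 commits.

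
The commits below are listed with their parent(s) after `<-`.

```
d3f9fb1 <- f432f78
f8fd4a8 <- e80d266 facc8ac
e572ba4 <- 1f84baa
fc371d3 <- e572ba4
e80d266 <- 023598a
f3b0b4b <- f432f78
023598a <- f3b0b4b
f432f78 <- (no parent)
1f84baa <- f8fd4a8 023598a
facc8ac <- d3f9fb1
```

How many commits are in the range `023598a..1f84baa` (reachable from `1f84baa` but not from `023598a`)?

Reachable from 1f84baa: {023598a, 1f84baa, d3f9fb1, e80d266, f3b0b4b, f432f78, f8fd4a8, facc8ac}.
Reachable from 023598a: {023598a, f3b0b4b, f432f78}.
In 1f84baa's history but not 023598a's: {1f84baa, d3f9fb1, e80d266, f8fd4a8, facc8ac} — 5 commits.

5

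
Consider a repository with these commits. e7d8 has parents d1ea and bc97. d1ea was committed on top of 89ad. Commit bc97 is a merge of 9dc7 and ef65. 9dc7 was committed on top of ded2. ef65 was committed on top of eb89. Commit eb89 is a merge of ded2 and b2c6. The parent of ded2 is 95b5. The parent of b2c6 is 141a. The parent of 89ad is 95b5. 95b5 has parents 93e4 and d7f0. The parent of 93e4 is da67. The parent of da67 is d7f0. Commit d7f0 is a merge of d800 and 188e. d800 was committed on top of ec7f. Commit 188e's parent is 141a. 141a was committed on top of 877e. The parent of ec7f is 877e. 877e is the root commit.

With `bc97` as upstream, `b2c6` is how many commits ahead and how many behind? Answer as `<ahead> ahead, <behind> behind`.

0 ahead, 12 behind

Reachable from b2c6: {141a, 877e, b2c6}.
Reachable from bc97: {141a, 188e, 877e, 93e4, 95b5, 9dc7, b2c6, bc97, d7f0, d800, da67, ded2, eb89, ec7f, ef65}.
Only in b2c6's history (ahead): {} — 0.
Only in bc97's history (behind): {188e, 93e4, 95b5, 9dc7, bc97, d7f0, d800, da67, ded2, eb89, ec7f, ef65} — 12.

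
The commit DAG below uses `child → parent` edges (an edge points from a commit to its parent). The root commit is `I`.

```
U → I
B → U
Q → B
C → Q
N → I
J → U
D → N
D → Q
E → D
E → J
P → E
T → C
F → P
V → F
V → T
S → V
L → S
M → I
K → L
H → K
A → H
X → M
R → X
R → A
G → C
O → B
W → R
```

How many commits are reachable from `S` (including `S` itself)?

14

Walking parent pointers from S: reachable set = {B, C, D, E, F, I, J, N, P, Q, S, T, U, V}.
That is 14 commits.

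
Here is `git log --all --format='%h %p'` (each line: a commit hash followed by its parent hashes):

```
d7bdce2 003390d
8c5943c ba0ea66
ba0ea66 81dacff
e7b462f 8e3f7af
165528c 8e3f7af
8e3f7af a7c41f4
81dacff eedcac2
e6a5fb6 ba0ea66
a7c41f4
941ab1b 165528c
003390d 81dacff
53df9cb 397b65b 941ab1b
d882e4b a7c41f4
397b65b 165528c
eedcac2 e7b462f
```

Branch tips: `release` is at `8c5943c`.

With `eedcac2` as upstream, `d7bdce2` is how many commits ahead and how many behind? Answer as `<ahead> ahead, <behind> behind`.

3 ahead, 0 behind

Reachable from d7bdce2: {003390d, 81dacff, 8e3f7af, a7c41f4, d7bdce2, e7b462f, eedcac2}.
Reachable from eedcac2: {8e3f7af, a7c41f4, e7b462f, eedcac2}.
Only in d7bdce2's history (ahead): {003390d, 81dacff, d7bdce2} — 3.
Only in eedcac2's history (behind): {} — 0.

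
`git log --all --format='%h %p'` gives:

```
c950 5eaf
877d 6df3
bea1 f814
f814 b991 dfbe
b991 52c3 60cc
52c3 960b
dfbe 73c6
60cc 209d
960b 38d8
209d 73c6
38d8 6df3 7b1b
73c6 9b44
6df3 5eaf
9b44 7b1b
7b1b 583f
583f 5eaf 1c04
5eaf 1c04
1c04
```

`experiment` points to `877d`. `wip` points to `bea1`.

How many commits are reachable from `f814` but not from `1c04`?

14

Reachable from f814: {1c04, 209d, 38d8, 52c3, 583f, 5eaf, 60cc, 6df3, 73c6, 7b1b, 960b, 9b44, b991, dfbe, f814}.
Reachable from 1c04: {1c04}.
In f814's history but not 1c04's: {209d, 38d8, 52c3, 583f, 5eaf, 60cc, 6df3, 73c6, 7b1b, 960b, 9b44, b991, dfbe, f814} — 14 commits.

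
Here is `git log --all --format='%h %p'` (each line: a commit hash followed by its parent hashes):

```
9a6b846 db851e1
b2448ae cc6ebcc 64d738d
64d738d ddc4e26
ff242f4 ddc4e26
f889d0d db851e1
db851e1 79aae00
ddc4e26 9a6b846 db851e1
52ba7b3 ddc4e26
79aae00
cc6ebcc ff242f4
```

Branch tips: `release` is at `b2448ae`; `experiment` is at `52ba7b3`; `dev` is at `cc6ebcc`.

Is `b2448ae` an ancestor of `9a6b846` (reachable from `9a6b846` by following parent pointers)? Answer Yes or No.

Ancestors of 9a6b846: {79aae00, 9a6b846, db851e1}.
b2448ae is not in that set, so it is not an ancestor of 9a6b846.

No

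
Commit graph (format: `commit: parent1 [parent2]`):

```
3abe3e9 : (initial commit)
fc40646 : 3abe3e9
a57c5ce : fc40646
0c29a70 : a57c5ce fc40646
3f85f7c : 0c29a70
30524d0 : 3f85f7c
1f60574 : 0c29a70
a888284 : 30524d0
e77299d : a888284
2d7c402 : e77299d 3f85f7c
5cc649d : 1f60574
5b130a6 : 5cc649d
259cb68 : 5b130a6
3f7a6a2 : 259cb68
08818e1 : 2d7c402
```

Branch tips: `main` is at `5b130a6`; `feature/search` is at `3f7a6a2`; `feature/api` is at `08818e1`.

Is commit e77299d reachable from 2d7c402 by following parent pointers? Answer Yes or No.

Ancestors of 2d7c402 (commits reachable by following parents): {0c29a70, 2d7c402, 30524d0, 3abe3e9, 3f85f7c, a57c5ce, a888284, e77299d, fc40646}.
e77299d is in that set, so it is an ancestor of 2d7c402.

Yes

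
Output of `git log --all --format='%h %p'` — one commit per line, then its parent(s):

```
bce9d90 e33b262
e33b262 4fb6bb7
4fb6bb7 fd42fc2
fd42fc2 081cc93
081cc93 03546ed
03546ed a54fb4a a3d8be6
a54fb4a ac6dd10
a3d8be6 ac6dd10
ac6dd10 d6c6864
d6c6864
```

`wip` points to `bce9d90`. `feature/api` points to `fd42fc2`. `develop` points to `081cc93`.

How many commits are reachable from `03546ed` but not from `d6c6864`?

Reachable from 03546ed: {03546ed, a3d8be6, a54fb4a, ac6dd10, d6c6864}.
Reachable from d6c6864: {d6c6864}.
In 03546ed's history but not d6c6864's: {03546ed, a3d8be6, a54fb4a, ac6dd10} — 4 commits.

4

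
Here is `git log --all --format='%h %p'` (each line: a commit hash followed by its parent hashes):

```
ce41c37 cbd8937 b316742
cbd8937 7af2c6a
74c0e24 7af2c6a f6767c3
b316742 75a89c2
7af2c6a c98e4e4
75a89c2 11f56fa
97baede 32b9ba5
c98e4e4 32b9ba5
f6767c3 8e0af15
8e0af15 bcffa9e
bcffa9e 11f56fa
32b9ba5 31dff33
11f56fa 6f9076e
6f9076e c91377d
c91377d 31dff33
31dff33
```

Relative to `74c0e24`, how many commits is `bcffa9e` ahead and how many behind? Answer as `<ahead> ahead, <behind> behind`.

Reachable from bcffa9e: {11f56fa, 31dff33, 6f9076e, bcffa9e, c91377d}.
Reachable from 74c0e24: {11f56fa, 31dff33, 32b9ba5, 6f9076e, 74c0e24, 7af2c6a, 8e0af15, bcffa9e, c91377d, c98e4e4, f6767c3}.
Only in bcffa9e's history (ahead): {} — 0.
Only in 74c0e24's history (behind): {32b9ba5, 74c0e24, 7af2c6a, 8e0af15, c98e4e4, f6767c3} — 6.

0 ahead, 6 behind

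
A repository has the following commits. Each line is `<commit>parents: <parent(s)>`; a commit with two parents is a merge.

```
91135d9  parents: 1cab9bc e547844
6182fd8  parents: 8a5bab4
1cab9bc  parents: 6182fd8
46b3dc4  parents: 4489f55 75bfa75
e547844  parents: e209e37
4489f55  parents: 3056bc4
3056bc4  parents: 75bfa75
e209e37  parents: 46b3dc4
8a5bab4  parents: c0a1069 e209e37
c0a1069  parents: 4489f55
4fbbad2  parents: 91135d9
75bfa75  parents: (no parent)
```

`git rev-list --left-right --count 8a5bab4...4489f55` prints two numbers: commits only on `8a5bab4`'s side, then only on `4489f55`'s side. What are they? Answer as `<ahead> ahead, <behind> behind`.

4 ahead, 0 behind

Reachable from 8a5bab4: {3056bc4, 4489f55, 46b3dc4, 75bfa75, 8a5bab4, c0a1069, e209e37}.
Reachable from 4489f55: {3056bc4, 4489f55, 75bfa75}.
Only in 8a5bab4's history (ahead): {46b3dc4, 8a5bab4, c0a1069, e209e37} — 4.
Only in 4489f55's history (behind): {} — 0.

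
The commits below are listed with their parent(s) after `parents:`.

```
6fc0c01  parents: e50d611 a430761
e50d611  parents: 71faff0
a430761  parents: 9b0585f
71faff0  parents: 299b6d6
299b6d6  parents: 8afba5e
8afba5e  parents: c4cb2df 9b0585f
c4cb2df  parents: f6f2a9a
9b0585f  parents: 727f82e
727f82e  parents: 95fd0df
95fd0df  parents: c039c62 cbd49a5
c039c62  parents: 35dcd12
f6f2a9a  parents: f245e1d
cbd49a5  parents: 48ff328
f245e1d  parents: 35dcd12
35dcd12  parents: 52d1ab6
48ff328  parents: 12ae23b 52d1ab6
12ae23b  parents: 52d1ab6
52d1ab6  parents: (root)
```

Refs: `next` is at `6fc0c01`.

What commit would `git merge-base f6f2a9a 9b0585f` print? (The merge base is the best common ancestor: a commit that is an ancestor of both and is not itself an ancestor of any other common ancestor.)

35dcd12

Ancestors of f6f2a9a: {35dcd12, 52d1ab6, f245e1d, f6f2a9a}.
Ancestors of 9b0585f: {12ae23b, 35dcd12, 48ff328, 52d1ab6, 727f82e, 95fd0df, 9b0585f, c039c62, cbd49a5}.
Common ancestors: {35dcd12, 52d1ab6}.
Among these, 35dcd12 is not an ancestor of any other common ancestor — it is the merge base.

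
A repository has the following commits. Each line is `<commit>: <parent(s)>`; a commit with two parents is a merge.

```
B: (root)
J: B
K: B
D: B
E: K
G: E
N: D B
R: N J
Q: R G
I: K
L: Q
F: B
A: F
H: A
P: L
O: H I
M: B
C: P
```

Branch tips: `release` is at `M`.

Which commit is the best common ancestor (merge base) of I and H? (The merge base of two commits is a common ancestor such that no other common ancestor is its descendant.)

B

Ancestors of I: {B, I, K}.
Ancestors of H: {A, B, F, H}.
Common ancestors: {B}.
The only common ancestor is B, so it is the merge base.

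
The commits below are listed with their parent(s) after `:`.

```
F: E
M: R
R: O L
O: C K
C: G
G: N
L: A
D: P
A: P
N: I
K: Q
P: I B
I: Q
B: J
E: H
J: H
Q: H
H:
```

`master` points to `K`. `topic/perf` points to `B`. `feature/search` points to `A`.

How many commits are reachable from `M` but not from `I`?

Reachable from M: {A, B, C, G, H, I, J, K, L, M, N, O, P, Q, R}.
Reachable from I: {H, I, Q}.
In M's history but not I's: {A, B, C, G, J, K, L, M, N, O, P, R} — 12 commits.

12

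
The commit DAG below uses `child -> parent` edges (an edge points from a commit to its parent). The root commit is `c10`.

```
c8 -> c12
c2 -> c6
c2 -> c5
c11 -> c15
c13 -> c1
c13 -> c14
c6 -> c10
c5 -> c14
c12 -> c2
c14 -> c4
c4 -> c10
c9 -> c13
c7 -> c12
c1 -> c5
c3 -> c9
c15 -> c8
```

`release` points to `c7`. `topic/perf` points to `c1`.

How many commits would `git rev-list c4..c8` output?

6

Reachable from c8: {c10, c12, c14, c2, c4, c5, c6, c8}.
Reachable from c4: {c10, c4}.
In c8's history but not c4's: {c12, c14, c2, c5, c6, c8} — 6 commits.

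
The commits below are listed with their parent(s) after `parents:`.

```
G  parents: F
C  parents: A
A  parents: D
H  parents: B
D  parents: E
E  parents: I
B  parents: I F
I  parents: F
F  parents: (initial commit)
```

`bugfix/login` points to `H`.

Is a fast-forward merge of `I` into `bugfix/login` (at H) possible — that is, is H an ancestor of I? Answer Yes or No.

A fast-forward from H to I is possible iff H is an ancestor of I.
Ancestors of I: {F, I}.
H is not among them, so fast-forward is not possible.

No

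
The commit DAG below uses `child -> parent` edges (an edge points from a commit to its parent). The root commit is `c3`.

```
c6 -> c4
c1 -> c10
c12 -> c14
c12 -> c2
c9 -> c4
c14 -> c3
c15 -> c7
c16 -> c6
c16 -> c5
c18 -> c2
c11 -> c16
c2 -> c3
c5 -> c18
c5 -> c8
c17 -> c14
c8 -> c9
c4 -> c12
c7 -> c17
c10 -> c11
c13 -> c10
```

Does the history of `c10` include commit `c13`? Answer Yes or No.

No

Ancestors of c10: {c10, c11, c12, c14, c16, c18, c2, c3, c4, c5, c6, c8, c9}.
c13 is not in that set, so it is not an ancestor of c10.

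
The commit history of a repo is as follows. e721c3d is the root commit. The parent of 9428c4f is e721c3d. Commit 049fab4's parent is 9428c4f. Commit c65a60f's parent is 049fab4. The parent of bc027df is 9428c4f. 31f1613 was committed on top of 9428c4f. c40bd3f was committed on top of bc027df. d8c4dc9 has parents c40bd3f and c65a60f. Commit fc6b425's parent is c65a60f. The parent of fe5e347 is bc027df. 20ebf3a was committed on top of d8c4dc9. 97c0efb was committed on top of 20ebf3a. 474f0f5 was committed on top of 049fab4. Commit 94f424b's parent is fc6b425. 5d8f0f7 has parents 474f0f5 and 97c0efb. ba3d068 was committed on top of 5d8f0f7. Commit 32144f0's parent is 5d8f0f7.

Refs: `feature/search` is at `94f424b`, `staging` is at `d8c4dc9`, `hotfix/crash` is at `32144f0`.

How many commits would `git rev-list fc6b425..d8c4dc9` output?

3

Reachable from d8c4dc9: {049fab4, 9428c4f, bc027df, c40bd3f, c65a60f, d8c4dc9, e721c3d}.
Reachable from fc6b425: {049fab4, 9428c4f, c65a60f, e721c3d, fc6b425}.
In d8c4dc9's history but not fc6b425's: {bc027df, c40bd3f, d8c4dc9} — 3 commits.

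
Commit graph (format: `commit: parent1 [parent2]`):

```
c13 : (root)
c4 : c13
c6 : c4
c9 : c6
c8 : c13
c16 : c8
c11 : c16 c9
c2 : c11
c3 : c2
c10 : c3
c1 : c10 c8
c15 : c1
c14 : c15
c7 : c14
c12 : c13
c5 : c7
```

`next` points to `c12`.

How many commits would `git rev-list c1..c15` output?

Reachable from c15: {c1, c10, c11, c13, c15, c16, c2, c3, c4, c6, c8, c9}.
Reachable from c1: {c1, c10, c11, c13, c16, c2, c3, c4, c6, c8, c9}.
In c15's history but not c1's: {c15} — 1 commit.

1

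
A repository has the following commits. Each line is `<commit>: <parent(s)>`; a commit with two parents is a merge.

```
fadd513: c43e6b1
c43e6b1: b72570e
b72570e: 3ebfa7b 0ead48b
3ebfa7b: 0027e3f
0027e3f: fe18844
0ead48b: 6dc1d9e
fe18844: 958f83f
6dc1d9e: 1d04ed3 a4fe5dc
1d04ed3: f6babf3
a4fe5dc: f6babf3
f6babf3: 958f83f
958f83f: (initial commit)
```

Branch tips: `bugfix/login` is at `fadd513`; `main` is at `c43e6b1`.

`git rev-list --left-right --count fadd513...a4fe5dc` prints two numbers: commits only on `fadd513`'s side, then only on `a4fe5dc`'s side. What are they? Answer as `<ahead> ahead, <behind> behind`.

9 ahead, 0 behind

Reachable from fadd513: {0027e3f, 0ead48b, 1d04ed3, 3ebfa7b, 6dc1d9e, 958f83f, a4fe5dc, b72570e, c43e6b1, f6babf3, fadd513, fe18844}.
Reachable from a4fe5dc: {958f83f, a4fe5dc, f6babf3}.
Only in fadd513's history (ahead): {0027e3f, 0ead48b, 1d04ed3, 3ebfa7b, 6dc1d9e, b72570e, c43e6b1, fadd513, fe18844} — 9.
Only in a4fe5dc's history (behind): {} — 0.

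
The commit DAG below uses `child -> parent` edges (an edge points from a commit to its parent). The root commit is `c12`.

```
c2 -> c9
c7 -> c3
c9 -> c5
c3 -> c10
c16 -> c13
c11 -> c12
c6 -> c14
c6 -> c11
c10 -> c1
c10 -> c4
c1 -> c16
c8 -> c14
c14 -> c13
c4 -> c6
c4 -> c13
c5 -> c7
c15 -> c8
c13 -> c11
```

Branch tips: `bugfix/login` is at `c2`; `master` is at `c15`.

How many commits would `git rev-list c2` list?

14

Walking parent pointers from c2: reachable set = {c1, c10, c11, c12, c13, c14, c16, c2, c3, c4, c5, c6, c7, c9}.
That is 14 commits.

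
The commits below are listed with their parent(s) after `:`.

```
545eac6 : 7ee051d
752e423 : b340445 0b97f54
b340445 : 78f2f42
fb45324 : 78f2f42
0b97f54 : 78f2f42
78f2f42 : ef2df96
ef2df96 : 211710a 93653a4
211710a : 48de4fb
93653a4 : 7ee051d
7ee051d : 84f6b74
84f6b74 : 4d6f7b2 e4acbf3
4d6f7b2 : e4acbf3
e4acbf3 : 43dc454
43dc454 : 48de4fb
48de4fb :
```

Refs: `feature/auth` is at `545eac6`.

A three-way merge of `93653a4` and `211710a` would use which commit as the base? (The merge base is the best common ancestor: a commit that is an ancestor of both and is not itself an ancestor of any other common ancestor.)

48de4fb

Ancestors of 93653a4: {43dc454, 48de4fb, 4d6f7b2, 7ee051d, 84f6b74, 93653a4, e4acbf3}.
Ancestors of 211710a: {211710a, 48de4fb}.
Common ancestors: {48de4fb}.
The only common ancestor is 48de4fb, so it is the merge base.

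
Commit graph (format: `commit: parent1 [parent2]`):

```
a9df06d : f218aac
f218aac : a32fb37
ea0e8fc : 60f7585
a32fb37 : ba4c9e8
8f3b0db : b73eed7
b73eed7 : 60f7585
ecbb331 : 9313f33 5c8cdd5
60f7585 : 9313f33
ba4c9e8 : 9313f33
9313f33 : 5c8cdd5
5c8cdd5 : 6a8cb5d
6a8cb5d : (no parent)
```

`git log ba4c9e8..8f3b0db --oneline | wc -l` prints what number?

3

Reachable from 8f3b0db: {5c8cdd5, 60f7585, 6a8cb5d, 8f3b0db, 9313f33, b73eed7}.
Reachable from ba4c9e8: {5c8cdd5, 6a8cb5d, 9313f33, ba4c9e8}.
In 8f3b0db's history but not ba4c9e8's: {60f7585, 8f3b0db, b73eed7} — 3 commits.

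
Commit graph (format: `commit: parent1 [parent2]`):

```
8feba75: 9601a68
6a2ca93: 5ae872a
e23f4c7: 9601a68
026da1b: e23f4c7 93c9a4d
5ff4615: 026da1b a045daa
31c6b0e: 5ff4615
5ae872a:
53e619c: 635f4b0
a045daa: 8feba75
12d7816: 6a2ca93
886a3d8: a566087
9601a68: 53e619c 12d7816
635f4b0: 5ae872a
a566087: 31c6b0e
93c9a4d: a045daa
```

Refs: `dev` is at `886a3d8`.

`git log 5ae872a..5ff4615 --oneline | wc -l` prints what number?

11

Reachable from 5ff4615: {026da1b, 12d7816, 53e619c, 5ae872a, 5ff4615, 635f4b0, 6a2ca93, 8feba75, 93c9a4d, 9601a68, a045daa, e23f4c7}.
Reachable from 5ae872a: {5ae872a}.
In 5ff4615's history but not 5ae872a's: {026da1b, 12d7816, 53e619c, 5ff4615, 635f4b0, 6a2ca93, 8feba75, 93c9a4d, 9601a68, a045daa, e23f4c7} — 11 commits.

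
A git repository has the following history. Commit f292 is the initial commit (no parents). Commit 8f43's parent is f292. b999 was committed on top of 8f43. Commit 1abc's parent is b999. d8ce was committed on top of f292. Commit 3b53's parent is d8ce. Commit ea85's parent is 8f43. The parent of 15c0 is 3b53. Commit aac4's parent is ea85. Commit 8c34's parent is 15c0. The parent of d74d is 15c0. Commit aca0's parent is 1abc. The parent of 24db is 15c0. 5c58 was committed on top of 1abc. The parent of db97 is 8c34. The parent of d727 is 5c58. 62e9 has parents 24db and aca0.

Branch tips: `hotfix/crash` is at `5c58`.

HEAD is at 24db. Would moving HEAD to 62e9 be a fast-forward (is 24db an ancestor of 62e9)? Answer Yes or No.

A fast-forward from 24db to 62e9 is possible iff 24db is an ancestor of 62e9.
Ancestors of 62e9: {15c0, 1abc, 24db, 3b53, 62e9, 8f43, aca0, b999, d8ce, f292}.
24db is among them, so fast-forward is possible.

Yes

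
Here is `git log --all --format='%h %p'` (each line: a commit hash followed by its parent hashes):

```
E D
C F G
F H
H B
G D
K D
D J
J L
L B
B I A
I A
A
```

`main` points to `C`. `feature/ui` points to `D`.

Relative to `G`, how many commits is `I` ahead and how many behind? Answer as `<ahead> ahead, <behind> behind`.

Reachable from I: {A, I}.
Reachable from G: {A, B, D, G, I, J, L}.
Only in I's history (ahead): {} — 0.
Only in G's history (behind): {B, D, G, J, L} — 5.

0 ahead, 5 behind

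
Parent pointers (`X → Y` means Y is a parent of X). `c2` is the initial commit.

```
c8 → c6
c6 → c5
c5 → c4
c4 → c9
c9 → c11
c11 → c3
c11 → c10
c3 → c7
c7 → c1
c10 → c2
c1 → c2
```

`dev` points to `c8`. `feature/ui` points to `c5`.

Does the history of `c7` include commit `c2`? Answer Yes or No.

Ancestors of c7 (commits reachable by following parents): {c1, c2, c7}.
c2 is in that set, so it is an ancestor of c7.

Yes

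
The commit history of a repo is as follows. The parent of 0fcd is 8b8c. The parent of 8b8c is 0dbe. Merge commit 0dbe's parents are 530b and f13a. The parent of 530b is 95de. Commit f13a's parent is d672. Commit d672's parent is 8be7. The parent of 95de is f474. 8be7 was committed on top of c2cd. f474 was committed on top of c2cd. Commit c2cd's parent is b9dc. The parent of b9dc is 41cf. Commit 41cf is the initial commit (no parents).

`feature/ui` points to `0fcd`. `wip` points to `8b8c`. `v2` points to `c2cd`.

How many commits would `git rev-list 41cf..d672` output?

4

Reachable from d672: {41cf, 8be7, b9dc, c2cd, d672}.
Reachable from 41cf: {41cf}.
In d672's history but not 41cf's: {8be7, b9dc, c2cd, d672} — 4 commits.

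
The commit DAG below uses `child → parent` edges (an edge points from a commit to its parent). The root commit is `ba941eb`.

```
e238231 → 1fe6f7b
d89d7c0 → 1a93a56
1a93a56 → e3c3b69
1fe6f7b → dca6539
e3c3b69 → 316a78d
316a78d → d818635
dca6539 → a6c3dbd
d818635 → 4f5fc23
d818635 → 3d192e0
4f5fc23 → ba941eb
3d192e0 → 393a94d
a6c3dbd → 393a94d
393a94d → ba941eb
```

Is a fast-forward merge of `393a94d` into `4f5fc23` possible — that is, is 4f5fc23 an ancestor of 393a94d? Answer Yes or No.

No

A fast-forward from 4f5fc23 to 393a94d is possible iff 4f5fc23 is an ancestor of 393a94d.
Ancestors of 393a94d: {393a94d, ba941eb}.
4f5fc23 is not among them, so fast-forward is not possible.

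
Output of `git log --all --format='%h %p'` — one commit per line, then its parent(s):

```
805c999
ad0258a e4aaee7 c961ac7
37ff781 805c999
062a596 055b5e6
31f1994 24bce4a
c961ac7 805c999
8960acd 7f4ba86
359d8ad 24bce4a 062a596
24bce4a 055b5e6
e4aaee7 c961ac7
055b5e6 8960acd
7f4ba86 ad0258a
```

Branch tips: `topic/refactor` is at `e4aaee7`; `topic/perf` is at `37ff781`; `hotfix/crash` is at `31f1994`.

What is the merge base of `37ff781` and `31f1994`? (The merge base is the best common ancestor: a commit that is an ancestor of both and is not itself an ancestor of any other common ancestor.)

Ancestors of 37ff781: {37ff781, 805c999}.
Ancestors of 31f1994: {055b5e6, 24bce4a, 31f1994, 7f4ba86, 805c999, 8960acd, ad0258a, c961ac7, e4aaee7}.
Common ancestors: {805c999}.
The only common ancestor is 805c999, so it is the merge base.

805c999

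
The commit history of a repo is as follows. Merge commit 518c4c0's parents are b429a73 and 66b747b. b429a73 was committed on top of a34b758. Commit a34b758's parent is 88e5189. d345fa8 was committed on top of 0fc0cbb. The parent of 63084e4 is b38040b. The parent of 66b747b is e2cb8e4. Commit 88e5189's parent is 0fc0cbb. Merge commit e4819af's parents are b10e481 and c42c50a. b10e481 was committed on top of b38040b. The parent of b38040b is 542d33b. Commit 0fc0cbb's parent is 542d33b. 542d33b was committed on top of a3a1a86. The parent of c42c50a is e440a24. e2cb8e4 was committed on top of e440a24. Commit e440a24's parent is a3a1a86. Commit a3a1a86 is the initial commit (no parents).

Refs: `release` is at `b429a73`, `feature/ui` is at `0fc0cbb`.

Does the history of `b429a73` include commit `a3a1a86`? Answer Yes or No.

Yes

Ancestors of b429a73 (commits reachable by following parents): {0fc0cbb, 542d33b, 88e5189, a34b758, a3a1a86, b429a73}.
a3a1a86 is in that set, so it is an ancestor of b429a73.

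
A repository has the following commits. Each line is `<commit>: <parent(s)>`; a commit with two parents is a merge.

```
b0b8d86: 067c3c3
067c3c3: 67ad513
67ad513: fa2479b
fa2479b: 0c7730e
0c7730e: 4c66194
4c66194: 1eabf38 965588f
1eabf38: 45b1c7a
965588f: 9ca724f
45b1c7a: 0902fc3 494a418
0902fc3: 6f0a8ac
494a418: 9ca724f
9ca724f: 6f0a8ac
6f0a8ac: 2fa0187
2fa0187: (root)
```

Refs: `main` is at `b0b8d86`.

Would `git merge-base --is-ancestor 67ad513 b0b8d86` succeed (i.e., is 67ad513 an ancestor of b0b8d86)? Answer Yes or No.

Ancestors of b0b8d86 (commits reachable by following parents): {067c3c3, 0902fc3, 0c7730e, 1eabf38, 2fa0187, 45b1c7a, 494a418, 4c66194, 67ad513, 6f0a8ac, 965588f, 9ca724f, b0b8d86, fa2479b}.
67ad513 is in that set, so it is an ancestor of b0b8d86.

Yes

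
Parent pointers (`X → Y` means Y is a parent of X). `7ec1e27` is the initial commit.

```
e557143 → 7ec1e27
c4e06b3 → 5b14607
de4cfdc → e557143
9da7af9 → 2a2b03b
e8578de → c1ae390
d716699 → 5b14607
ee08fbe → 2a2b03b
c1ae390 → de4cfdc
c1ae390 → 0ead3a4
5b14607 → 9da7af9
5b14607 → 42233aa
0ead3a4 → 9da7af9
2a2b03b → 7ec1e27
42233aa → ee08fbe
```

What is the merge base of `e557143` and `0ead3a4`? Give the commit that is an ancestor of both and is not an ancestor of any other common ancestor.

Ancestors of e557143: {7ec1e27, e557143}.
Ancestors of 0ead3a4: {0ead3a4, 2a2b03b, 7ec1e27, 9da7af9}.
Common ancestors: {7ec1e27}.
The only common ancestor is 7ec1e27, so it is the merge base.

7ec1e27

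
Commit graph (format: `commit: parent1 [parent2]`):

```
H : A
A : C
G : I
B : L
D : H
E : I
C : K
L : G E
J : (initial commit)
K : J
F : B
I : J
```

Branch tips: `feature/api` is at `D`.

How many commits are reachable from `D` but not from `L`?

Reachable from D: {A, C, D, H, J, K}.
Reachable from L: {E, G, I, J, L}.
In D's history but not L's: {A, C, D, H, K} — 5 commits.

5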